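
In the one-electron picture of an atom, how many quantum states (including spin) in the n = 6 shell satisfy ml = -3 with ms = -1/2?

3

The n = 6 shell has l = 0 through 5; check each.
The (l, ml) pairs meeting ml = -3 give: l=3 → 1; l=4 → 1; l=5 → 1.
Orbitals: 1 + 1 + 1 = 3. With ms fixed to a single value there is one state per orbital, giving 3 states.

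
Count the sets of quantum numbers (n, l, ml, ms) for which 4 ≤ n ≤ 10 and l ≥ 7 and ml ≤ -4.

Treat each shell separately and count matching orbitals:
n=8 → 4; n=9 → 9; n=10 → 15.
Orbitals: 4 + 9 + 15 = 28. Including both spin states (ms = ±1/2) gives 2 × 28 = 56 states.

56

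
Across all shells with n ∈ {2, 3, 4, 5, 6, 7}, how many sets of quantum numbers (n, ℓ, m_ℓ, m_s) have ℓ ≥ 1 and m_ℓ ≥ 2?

Treat each shell separately and count matching orbitals:
n=3 → 1; n=4 → 3; n=5 → 6; n=6 → 10; n=7 → 15.
Orbitals: 1 + 3 + 6 + 10 + 15 = 35. Including both spin states (m_s = ±1/2) gives 2 × 35 = 70 states.

70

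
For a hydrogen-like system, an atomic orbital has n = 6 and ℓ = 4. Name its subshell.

ℓ = 4 corresponds to the letter 'g', so the subshell is 6g.

6g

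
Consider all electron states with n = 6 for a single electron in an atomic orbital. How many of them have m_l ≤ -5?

The n = 6 shell has l = 0 through 5; check each.
Orbitals with m_l ≤ -5, by l: l=5 → 1.
Orbitals: 1. Each orbital carries two spin states, so 1 × 2 = 2 states.

2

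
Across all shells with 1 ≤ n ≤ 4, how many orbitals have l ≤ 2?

23

Work shell by shell — for each n, count the (l, ml) pairs that satisfy l ≤ 2:
n=1 → 1; n=2 → 4; n=3 → 9; n=4 → 9.
Total orbitals: 1 + 4 + 9 + 9 = 23.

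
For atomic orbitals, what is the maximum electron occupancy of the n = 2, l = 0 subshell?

A subshell with l = 0 has 2l+1 = 1 orbital, each holding 2 electrons (spin ±1/2), so 1 × 2 = 2.

2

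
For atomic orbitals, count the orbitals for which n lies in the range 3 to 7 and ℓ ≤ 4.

For each n in the range, tally the orbitals obeying ℓ ≤ 4:
n=3 → 9; n=4 → 16; n=5 → 25; n=6 → 25; n=7 → 25.
Total orbitals: 9 + 16 + 25 + 25 + 25 = 100.

100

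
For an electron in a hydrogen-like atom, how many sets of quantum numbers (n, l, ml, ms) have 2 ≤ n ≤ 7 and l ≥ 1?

266

Work shell by shell — for each n, count the (l, ml) pairs that satisfy l ≥ 1:
n=2 → 3; n=3 → 8; n=4 → 15; n=5 → 24; n=6 → 35; n=7 → 48.
Orbitals: 3 + 8 + 15 + 24 + 35 + 48 = 133. Including both spin states (ms = ±1/2) gives 2 × 133 = 266 states.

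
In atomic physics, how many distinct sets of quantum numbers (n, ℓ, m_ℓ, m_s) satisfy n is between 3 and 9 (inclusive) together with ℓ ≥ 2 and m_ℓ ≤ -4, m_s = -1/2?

Count contributing orbitals for each principal shell:
n=5 → 1; n=6 → 3; n=7 → 6; n=8 → 10; n=9 → 15.
Orbitals: 1 + 3 + 6 + 10 + 15 = 35. With m_s fixed to -1/2 there is one state per orbital, so 35 states.

35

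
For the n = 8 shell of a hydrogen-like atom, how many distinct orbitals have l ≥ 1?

63

With n = 8 the allowed l are 0, 1, …, 7.
Per l-value: l=1 → 3; l=2 → 5; l=3 → 7; l=4 → 9; l=5 → 11; l=6 → 13; l=7 → 15.
Total orbitals: 3 + 5 + 7 + 9 + 11 + 13 + 15 = 63.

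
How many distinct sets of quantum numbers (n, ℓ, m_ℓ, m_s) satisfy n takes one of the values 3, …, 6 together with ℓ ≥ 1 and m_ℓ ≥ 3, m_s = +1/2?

10

Go shell by shell, enumerating (ℓ, m_ℓ) with ℓ ≥ 1 and m_ℓ ≥ 3:
n=4 → 1; n=5 → 3; n=6 → 6.
Orbitals: 1 + 3 + 6 = 10. With m_s fixed to +1/2 there is one state per orbital, so 10 states.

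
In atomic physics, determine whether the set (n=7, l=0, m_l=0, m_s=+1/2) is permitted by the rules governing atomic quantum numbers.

Yes

n = 7 is a positive integer. l = 0 satisfies 0 ≤ l ≤ n−1 = 6. m_l = 0 lies in the range −l … +l (here 0). m_s = +1/2 is one of ±1/2.
All four constraints are satisfied.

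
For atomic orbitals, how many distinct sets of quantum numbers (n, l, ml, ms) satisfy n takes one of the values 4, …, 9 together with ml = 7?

6

Work shell by shell — for each n, count the (l, ml) pairs that satisfy ml = 7:
n=8 → 1; n=9 → 2.
Orbitals: 1 + 2 = 3. Including both spin states (ms = ±1/2) gives 2 × 3 = 6 states.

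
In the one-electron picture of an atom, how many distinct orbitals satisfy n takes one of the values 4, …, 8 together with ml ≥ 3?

35

For each n in the range, tally the orbitals obeying ml ≥ 3:
n=4 → 1; n=5 → 3; n=6 → 6; n=7 → 10; n=8 → 15.
Total orbitals: 1 + 3 + 6 + 10 + 15 = 35.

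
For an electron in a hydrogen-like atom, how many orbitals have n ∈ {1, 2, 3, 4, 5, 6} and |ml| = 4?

6

Count contributing orbitals for each principal shell:
n=5 → 2; n=6 → 4.
Total orbitals: 2 + 4 = 6.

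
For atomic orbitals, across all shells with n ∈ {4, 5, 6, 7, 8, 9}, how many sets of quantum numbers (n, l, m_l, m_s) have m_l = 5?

Treat each shell separately and count matching orbitals:
n=6 → 1; n=7 → 2; n=8 → 3; n=9 → 4.
Orbitals: 1 + 2 + 3 + 4 = 10. Including both spin states (m_s = ±1/2) gives 2 × 10 = 20 states.

20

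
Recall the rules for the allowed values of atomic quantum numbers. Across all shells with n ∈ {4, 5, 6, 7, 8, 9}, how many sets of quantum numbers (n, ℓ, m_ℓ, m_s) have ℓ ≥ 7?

94

Treat each shell separately and count matching orbitals:
n=8 → 15; n=9 → 32.
Orbitals: 15 + 32 = 47. Including both spin states (m_s = ±1/2) gives 2 × 47 = 94 states.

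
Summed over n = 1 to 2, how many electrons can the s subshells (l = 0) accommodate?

4

An s subshell (l = 0) exists for every n ≥ 1, so shells n = 1, 2 each contribute one — 2 subshells.
Since each s subshell holds 2(2·0+1) = 2 electrons, the total is 2 × 2 = 4.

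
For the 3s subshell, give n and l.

n = 3, l = 0

The leading integer gives n = 3; the letter 's' means l = 0.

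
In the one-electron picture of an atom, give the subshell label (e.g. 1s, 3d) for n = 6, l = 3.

6f

l = 3 corresponds to the letter 'f', so the subshell is 6f.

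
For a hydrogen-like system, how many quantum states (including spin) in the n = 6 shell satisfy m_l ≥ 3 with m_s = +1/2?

For n = 6, l ranges over 0 … 5.
Contributions: l=3 → 1; l=4 → 2; l=5 → 3.
Orbitals: 1 + 2 + 3 = 6. With m_s fixed to a single value there is one state per orbital, giving 6 states.

6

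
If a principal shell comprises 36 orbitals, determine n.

n = 6

n² = 36 ⇒ n = 6.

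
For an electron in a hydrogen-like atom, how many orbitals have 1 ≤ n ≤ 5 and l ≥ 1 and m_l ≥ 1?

20

For each n in the range, tally the orbitals obeying l ≥ 1 and m_l ≥ 1:
n=2 → 1; n=3 → 3; n=4 → 6; n=5 → 10.
Total orbitals: 1 + 3 + 6 + 10 = 20.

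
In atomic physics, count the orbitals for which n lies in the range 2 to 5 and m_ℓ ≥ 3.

4

For each n in the range, tally the orbitals obeying m_ℓ ≥ 3:
n=4 → 1; n=5 → 3.
Total orbitals: 1 + 3 = 4.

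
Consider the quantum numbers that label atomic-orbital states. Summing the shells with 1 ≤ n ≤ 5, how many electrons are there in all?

Shell n has n² orbitals: 1²=1 + 2²=4 + 3²=9 + 4²=16 + 5²=25 = 55 orbitals.
Two spin states per orbital: 2 × 55 = 110 electrons.

110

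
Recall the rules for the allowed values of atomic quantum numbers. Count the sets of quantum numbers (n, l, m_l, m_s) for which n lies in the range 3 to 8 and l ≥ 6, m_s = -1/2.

41

Treat each shell separately and count matching orbitals:
n=7 → 13; n=8 → 28.
Orbitals: 13 + 28 = 41. With m_s fixed to -1/2 there is one state per orbital, so 41 states.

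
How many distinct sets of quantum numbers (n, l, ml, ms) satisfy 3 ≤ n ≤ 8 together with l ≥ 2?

350

For each n in the range, tally the orbitals obeying l ≥ 2:
n=3 → 5; n=4 → 12; n=5 → 21; n=6 → 32; n=7 → 45; n=8 → 60.
Orbitals: 5 + 12 + 21 + 32 + 45 + 60 = 175. Including both spin states (ms = ±1/2) gives 2 × 175 = 350 states.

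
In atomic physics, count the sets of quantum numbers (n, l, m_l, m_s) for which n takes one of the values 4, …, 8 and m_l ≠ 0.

320

For each n in the range, tally the orbitals obeying m_l ≠ 0:
n=4 → 12; n=5 → 20; n=6 → 30; n=7 → 42; n=8 → 56.
Orbitals: 12 + 20 + 30 + 42 + 56 = 160. Including both spin states (m_s = ±1/2) gives 2 × 160 = 320 states.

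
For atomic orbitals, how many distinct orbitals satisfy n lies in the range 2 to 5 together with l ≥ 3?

23

For each n in the range, tally the orbitals obeying l ≥ 3:
n=4 → 7; n=5 → 16.
Total orbitals: 7 + 16 = 23.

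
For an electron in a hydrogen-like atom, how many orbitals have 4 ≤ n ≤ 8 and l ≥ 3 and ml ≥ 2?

50

Work shell by shell — for each n, count the (l, ml) pairs that satisfy l ≥ 3 and ml ≥ 2:
n=4 → 2; n=5 → 5; n=6 → 9; n=7 → 14; n=8 → 20.
Total orbitals: 2 + 5 + 9 + 14 + 20 = 50.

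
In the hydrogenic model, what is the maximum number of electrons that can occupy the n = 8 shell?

A shell holds 2n² electrons: 2 × 8² = 2 × 64 = 128.

128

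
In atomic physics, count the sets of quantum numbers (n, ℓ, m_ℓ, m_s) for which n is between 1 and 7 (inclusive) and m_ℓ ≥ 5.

8

For each n in the range, tally the orbitals obeying m_ℓ ≥ 5:
n=6 → 1; n=7 → 3.
Orbitals: 1 + 3 = 4. Including both spin states (m_s = ±1/2) gives 2 × 4 = 8 states.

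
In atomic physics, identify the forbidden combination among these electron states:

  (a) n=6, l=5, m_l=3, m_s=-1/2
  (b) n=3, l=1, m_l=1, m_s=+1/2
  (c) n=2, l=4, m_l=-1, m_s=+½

(c) has l = 4 ≥ n = 2, violating 0 ≤ l ≤ n−1.
The remaining sets (a), (b) satisfy all four rules.

(c)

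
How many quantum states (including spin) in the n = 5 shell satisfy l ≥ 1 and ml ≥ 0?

Orbitals with l ≥ 1 and ml ≥ 0, by l: l=1 → 2; l=2 → 3; l=3 → 4; l=4 → 5.
Orbitals: 2 + 3 + 4 + 5 = 14. Each orbital carries two spin states, so 14 × 2 = 28 states.

28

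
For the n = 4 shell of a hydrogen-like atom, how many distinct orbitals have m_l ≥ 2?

3

Per l-value: l=2 → 1; l=3 → 2.
Total orbitals: 1 + 2 = 3.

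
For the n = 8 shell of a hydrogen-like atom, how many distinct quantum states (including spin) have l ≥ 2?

120

For n = 8, l ranges over 0 … 7.
The (l, m_l) pairs meeting l ≥ 2 give: l=2 → 5; l=3 → 7; l=4 → 9; l=5 → 11; l=6 → 13; l=7 → 15.
Orbitals: 5 + 7 + 9 + 11 + 13 + 15 = 60. Each orbital carries two spin states, so 60 × 2 = 120 states.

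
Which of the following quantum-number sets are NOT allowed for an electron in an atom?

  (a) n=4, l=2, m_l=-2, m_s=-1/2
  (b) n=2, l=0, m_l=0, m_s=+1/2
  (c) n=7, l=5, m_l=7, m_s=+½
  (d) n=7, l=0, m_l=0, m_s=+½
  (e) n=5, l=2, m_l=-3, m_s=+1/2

(c) has |m_l| = 7 > l = 5, violating −l ≤ m_l ≤ l.
(e) has |m_l| = 3 > l = 2, violating −l ≤ m_l ≤ l.
The remaining sets (a), (b), (d) satisfy all four rules.

(c) and (e)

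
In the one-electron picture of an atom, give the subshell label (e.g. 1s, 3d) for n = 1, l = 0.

l = 0 corresponds to the letter 's', so the subshell is 1s.

1s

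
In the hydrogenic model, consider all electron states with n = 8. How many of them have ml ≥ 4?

20

For n = 8, l ranges over 0 … 7.
The (l, ml) pairs meeting ml ≥ 4 give: l=4 → 1; l=5 → 2; l=6 → 3; l=7 → 4.
Orbitals: 1 + 2 + 3 + 4 = 10. Each orbital carries two spin states, so 10 × 2 = 20 states.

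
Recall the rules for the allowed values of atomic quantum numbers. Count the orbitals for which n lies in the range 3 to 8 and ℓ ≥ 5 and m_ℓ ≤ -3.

Go shell by shell, enumerating (ℓ, m_ℓ) with ℓ ≥ 5 and m_ℓ ≤ -3:
n=6 → 3; n=7 → 7; n=8 → 12.
Total orbitals: 3 + 7 + 12 = 22.

22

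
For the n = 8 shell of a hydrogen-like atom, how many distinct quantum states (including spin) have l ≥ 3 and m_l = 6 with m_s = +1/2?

2

With n = 8 the allowed l are 0, 1, …, 7.
The (l, m_l) pairs meeting l ≥ 3 and m_l = 6 give: l=6 → 1; l=7 → 1.
Orbitals: 1 + 1 = 2. With m_s fixed to a single value there is one state per orbital, giving 2 states.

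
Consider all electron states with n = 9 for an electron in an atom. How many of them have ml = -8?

Go through l = 0, …, 8 (the values permitted for n = 9).
The (l, ml) pairs meeting ml = -8 give: l=8 → 1.
Orbitals: 1. Each orbital carries two spin states, so 1 × 2 = 2 states.

2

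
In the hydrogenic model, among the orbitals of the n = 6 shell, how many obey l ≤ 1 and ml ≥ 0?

3

Per l-value: l=0 → 1; l=1 → 2.
Total orbitals: 1 + 2 = 3.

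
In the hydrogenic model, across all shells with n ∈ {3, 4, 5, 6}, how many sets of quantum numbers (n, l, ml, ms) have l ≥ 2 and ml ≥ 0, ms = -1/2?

40

Treat each shell separately and count matching orbitals:
n=3 → 3; n=4 → 7; n=5 → 12; n=6 → 18.
Orbitals: 3 + 7 + 12 + 18 = 40. With ms fixed to -1/2 there is one state per orbital, so 40 states.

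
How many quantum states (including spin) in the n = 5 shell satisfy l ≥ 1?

48

The (l, ml) pairs meeting l ≥ 1 give: l=1 → 3; l=2 → 5; l=3 → 7; l=4 → 9.
Orbitals: 3 + 5 + 7 + 9 = 24. Each orbital carries two spin states, so 24 × 2 = 48 states.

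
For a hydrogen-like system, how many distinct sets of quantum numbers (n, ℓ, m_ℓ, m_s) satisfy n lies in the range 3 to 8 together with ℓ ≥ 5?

Per-shell orbital counts meeting the constraint:
n=6 → 11; n=7 → 24; n=8 → 39.
Orbitals: 11 + 24 + 39 = 74. Including both spin states (m_s = ±1/2) gives 2 × 74 = 148 states.

148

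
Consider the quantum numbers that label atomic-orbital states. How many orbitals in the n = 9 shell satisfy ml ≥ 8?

1

With n = 9 the allowed l are 0, 1, …, 8.
The (l, ml) pairs meeting ml ≥ 8 give: l=8 → 1.
Total orbitals: 1.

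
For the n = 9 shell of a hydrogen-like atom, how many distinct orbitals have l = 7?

15

For n = 9, l ranges over 0 … 8.
The (l, ml) pairs meeting l = 7 give: l=7 → 15.
Total orbitals: 15.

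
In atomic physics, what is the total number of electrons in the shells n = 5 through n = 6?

122

Shell n has n² orbitals: 5²=25 + 6²=36 = 61 orbitals.
Two spin states per orbital: 2 × 61 = 122 electrons.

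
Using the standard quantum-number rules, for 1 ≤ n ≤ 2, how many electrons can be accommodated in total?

Total orbitals = 1² + 2² = 5. Doubling for spin gives 10 electrons.

10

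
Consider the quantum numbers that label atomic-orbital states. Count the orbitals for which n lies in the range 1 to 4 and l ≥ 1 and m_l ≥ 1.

For each n in the range, tally the orbitals obeying l ≥ 1 and m_l ≥ 1:
n=2 → 1; n=3 → 3; n=4 → 6.
Total orbitals: 1 + 3 + 6 = 10.

10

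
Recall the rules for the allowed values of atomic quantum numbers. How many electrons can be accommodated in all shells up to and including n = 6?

182

Total orbitals = 1² + 2² + 3² + 4² + 5² + 6² = 91. Doubling for spin gives 182 electrons.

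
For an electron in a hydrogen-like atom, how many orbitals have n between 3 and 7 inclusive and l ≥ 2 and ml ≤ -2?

Per-shell orbital counts meeting the constraint:
n=3 → 1; n=4 → 3; n=5 → 6; n=6 → 10; n=7 → 15.
Total orbitals: 1 + 3 + 6 + 10 + 15 = 35.

35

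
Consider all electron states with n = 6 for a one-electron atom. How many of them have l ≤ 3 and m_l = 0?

8

With n = 6 the allowed l are 0, 1, …, 5.
The (l, m_l) pairs meeting l ≤ 3 and m_l = 0 give: l=0 → 1; l=1 → 1; l=2 → 1; l=3 → 1.
Orbitals: 1 + 1 + 1 + 1 = 4. Each orbital carries two spin states, so 4 × 2 = 8 states.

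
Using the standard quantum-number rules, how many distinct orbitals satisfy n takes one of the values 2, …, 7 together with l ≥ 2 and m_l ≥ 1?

Count contributing orbitals for each principal shell:
n=3 → 2; n=4 → 5; n=5 → 9; n=6 → 14; n=7 → 20.
Total orbitals: 2 + 5 + 9 + 14 + 20 = 50.

50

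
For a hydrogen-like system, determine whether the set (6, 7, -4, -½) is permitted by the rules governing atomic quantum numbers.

Invalid

The orbital quantum number must satisfy 0 ≤ l ≤ n−1. With n = 6 the allowed l values are 0, 1, 2, 3, 4, 5, so l = 7 is out of range.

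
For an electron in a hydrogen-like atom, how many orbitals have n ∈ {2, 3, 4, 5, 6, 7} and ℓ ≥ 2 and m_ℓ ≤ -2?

35

Go shell by shell, enumerating (ℓ, m_ℓ) with ℓ ≥ 2 and m_ℓ ≤ -2:
n=3 → 1; n=4 → 3; n=5 → 6; n=6 → 10; n=7 → 15.
Total orbitals: 1 + 3 + 6 + 10 + 15 = 35.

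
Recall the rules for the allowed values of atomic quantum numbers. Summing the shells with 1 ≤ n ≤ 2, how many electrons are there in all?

Shell n has n² orbitals: 1²=1 + 2²=4 = 5 orbitals.
Two spin states per orbital: 2 × 5 = 10 electrons.

10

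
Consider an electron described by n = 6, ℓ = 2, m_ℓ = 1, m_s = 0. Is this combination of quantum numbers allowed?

The spin quantum number for an electron can only be m_s = +1/2 or −1/2; m_s = 0 is not one of those.

Invalid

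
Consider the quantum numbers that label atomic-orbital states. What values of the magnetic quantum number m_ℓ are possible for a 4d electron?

-2, -1, 0, 1, 2

The 4d subshell has ℓ = 2, and m_ℓ takes every integer from −ℓ to +ℓ. With ℓ = 2 that gives the 5 values -2, -1, 0, 1, 2.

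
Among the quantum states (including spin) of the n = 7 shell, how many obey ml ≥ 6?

2

Contributions: l=6 → 1.
Orbitals: 1. Each orbital carries two spin states, so 1 × 2 = 2 states.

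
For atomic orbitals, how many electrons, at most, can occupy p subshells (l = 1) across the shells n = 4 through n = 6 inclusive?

A p subshell (l = 1) exists for every n ≥ 2, so shells n = 4, 5, 6 each contribute one — 3 subshells.
Since each p subshell holds 2(2·1+1) = 6 electrons, the total is 3 × 6 = 18.

18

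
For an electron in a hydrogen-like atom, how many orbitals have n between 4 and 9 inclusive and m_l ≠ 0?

Go shell by shell, enumerating (l, m_l) with m_l ≠ 0:
n=4 → 12; n=5 → 20; n=6 → 30; n=7 → 42; n=8 → 56; n=9 → 72.
Total orbitals: 12 + 20 + 30 + 42 + 56 + 72 = 232.

232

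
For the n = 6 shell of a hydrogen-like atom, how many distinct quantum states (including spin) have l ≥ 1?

For n = 6, l ranges over 0 … 5.
Contributions: l=1 → 3; l=2 → 5; l=3 → 7; l=4 → 9; l=5 → 11.
Orbitals: 3 + 5 + 7 + 9 + 11 = 35. Each orbital carries two spin states, so 35 × 2 = 70 states.

70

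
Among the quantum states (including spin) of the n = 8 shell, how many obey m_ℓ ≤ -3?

The n = 8 shell has ℓ = 0 through 7; check each.
Contributions: ℓ=3 → 1; ℓ=4 → 2; ℓ=5 → 3; ℓ=6 → 4; ℓ=7 → 5.
Orbitals: 1 + 2 + 3 + 4 + 5 = 15. Each orbital carries two spin states, so 15 × 2 = 30 states.

30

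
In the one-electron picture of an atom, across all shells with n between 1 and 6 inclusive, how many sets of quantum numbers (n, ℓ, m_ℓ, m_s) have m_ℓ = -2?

20

Per-shell orbital counts meeting the constraint:
n=3 → 1; n=4 → 2; n=5 → 3; n=6 → 4.
Orbitals: 1 + 2 + 3 + 4 = 10. Including both spin states (m_s = ±1/2) gives 2 × 10 = 20 states.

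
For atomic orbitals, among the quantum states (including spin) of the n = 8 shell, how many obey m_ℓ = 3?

10

Go through ℓ = 0, …, 7 (the values permitted for n = 8).
Contributions: ℓ=3 → 1; ℓ=4 → 1; ℓ=5 → 1; ℓ=6 → 1; ℓ=7 → 1.
Orbitals: 1 + 1 + 1 + 1 + 1 = 5. Each orbital carries two spin states, so 5 × 2 = 10 states.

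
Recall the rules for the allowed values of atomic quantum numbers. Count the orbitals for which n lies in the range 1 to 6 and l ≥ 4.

Go shell by shell, enumerating (l, m_l) with l ≥ 4:
n=5 → 9; n=6 → 20.
Total orbitals: 9 + 20 = 29.

29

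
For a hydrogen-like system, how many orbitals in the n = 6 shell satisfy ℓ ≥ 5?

11

The n = 6 shell has ℓ = 0 through 5; check each.
The (ℓ, m_ℓ) pairs meeting ℓ ≥ 5 give: ℓ=5 → 11.
Total orbitals: 11.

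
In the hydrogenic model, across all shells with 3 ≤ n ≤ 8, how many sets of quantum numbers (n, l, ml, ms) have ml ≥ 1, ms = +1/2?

83

Count contributing orbitals for each principal shell:
n=3 → 3; n=4 → 6; n=5 → 10; n=6 → 15; n=7 → 21; n=8 → 28.
Orbitals: 3 + 6 + 10 + 15 + 21 + 28 = 83. With ms fixed to +1/2 there is one state per orbital, so 83 states.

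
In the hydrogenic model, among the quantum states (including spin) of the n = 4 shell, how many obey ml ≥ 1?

12

Orbitals with ml ≥ 1, by l: l=1 → 1; l=2 → 2; l=3 → 3.
Orbitals: 1 + 2 + 3 = 6. Each orbital carries two spin states, so 6 × 2 = 12 states.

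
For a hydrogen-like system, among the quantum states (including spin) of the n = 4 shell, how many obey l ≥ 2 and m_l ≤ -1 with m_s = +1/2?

5

With n = 4 the allowed l are 0, 1, …, 3.
Per l-value: l=2 → 2; l=3 → 3.
Orbitals: 2 + 3 = 5. With m_s fixed to a single value there is one state per orbital, giving 5 states.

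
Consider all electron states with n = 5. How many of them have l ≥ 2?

42

For n = 5, l ranges over 0 … 4.
The (l, ml) pairs meeting l ≥ 2 give: l=2 → 5; l=3 → 7; l=4 → 9.
Orbitals: 5 + 7 + 9 = 21. Each orbital carries two spin states, so 21 × 2 = 42 states.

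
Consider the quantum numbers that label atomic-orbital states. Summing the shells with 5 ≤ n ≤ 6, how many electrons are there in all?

Shell n has n² orbitals: 5²=25 + 6²=36 = 61 orbitals.
Two spin states per orbital: 2 × 61 = 122 electrons.

122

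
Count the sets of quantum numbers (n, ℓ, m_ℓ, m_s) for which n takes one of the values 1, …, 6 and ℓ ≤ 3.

124

Per-shell orbital counts meeting the constraint:
n=1 → 1; n=2 → 4; n=3 → 9; n=4 → 16; n=5 → 16; n=6 → 16.
Orbitals: 1 + 4 + 9 + 16 + 16 + 16 = 62. Including both spin states (m_s = ±1/2) gives 2 × 62 = 124 states.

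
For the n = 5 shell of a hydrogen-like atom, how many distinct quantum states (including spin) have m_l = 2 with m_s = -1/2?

3

For n = 5, l ranges over 0 … 4.
Per l-value: l=2 → 1; l=3 → 1; l=4 → 1.
Orbitals: 1 + 1 + 1 = 3. With m_s fixed to a single value there is one state per orbital, giving 3 states.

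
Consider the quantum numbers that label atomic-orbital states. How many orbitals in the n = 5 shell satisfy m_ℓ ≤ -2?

6

Orbitals with m_ℓ ≤ -2, by ℓ: ℓ=2 → 1; ℓ=3 → 2; ℓ=4 → 3.
Total orbitals: 1 + 2 + 3 = 6.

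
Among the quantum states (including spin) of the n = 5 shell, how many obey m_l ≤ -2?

With n = 5 the allowed l are 0, 1, …, 4.
The (l, m_l) pairs meeting m_l ≤ -2 give: l=2 → 1; l=3 → 2; l=4 → 3.
Orbitals: 1 + 2 + 3 = 6. Each orbital carries two spin states, so 6 × 2 = 12 states.

12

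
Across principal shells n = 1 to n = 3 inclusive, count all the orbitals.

14

Shell n has n² orbitals: 1²=1 + 2²=4 + 3²=9 = 14 orbitals.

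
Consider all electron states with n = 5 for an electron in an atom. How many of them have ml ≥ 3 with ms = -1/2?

With n = 5 the allowed l are 0, 1, …, 4.
The (l, ml) pairs meeting ml ≥ 3 give: l=3 → 1; l=4 → 2.
Orbitals: 1 + 2 = 3. With ms fixed to a single value there is one state per orbital, giving 3 states.

3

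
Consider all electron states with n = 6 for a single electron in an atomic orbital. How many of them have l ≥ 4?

For n = 6, l ranges over 0 … 5.
Per l-value: l=4 → 9; l=5 → 11.
Orbitals: 9 + 11 = 20. Each orbital carries two spin states, so 20 × 2 = 40 states.

40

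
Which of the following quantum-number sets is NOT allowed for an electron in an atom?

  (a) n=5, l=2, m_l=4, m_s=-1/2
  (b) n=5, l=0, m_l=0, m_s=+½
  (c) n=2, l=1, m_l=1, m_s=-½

(a)

(a) has |m_l| = 4 > l = 2, violating −l ≤ m_l ≤ l.
The remaining sets (b), (c) satisfy all four rules.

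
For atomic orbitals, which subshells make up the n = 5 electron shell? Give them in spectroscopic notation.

For n = 5, l runs from 0 to 4. In spectroscopic notation l = 0,1,2,… ↔ s,p,d,f,g,h,i, so the subshells are 5s, 5p, 5d, 5f, 5g.

5s, 5p, 5d, 5f, 5g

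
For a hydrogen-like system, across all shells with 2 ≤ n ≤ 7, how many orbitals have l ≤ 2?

Treat each shell separately and count matching orbitals:
n=2 → 4; n=3 → 9; n=4 → 9; n=5 → 9; n=6 → 9; n=7 → 9.
Total orbitals: 4 + 9 + 9 + 9 + 9 + 9 = 49.

49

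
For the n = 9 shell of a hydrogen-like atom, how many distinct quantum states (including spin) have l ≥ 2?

154

With n = 9 the allowed l are 0, 1, …, 8.
Per l-value: l=2 → 5; l=3 → 7; l=4 → 9; l=5 → 11; l=6 → 13; l=7 → 15; l=8 → 17.
Orbitals: 5 + 7 + 9 + 11 + 13 + 15 + 17 = 77. Each orbital carries two spin states, so 77 × 2 = 154 states.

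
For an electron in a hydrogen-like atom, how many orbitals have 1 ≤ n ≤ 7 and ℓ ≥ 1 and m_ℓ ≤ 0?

77

Count contributing orbitals for each principal shell:
n=2 → 2; n=3 → 5; n=4 → 9; n=5 → 14; n=6 → 20; n=7 → 27.
Total orbitals: 2 + 5 + 9 + 14 + 20 + 27 = 77.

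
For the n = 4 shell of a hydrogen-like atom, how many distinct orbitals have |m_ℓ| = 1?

Orbitals with |m_ℓ| = 1, by ℓ: ℓ=1 → 2; ℓ=2 → 2; ℓ=3 → 2.
Total orbitals: 2 + 2 + 2 = 6.

6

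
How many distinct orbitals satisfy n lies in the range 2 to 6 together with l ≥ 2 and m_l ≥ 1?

Per-shell orbital counts meeting the constraint:
n=3 → 2; n=4 → 5; n=5 → 9; n=6 → 14.
Total orbitals: 2 + 5 + 9 + 14 = 30.

30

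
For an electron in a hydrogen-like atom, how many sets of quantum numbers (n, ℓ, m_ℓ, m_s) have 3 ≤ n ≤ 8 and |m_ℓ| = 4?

Per-shell orbital counts meeting the constraint:
n=5 → 2; n=6 → 4; n=7 → 6; n=8 → 8.
Orbitals: 2 + 4 + 6 + 8 = 20. Including both spin states (m_s = ±1/2) gives 2 × 20 = 40 states.

40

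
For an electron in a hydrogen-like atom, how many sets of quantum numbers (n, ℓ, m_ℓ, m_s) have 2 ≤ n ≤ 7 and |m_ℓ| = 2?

60

Count contributing orbitals for each principal shell:
n=3 → 2; n=4 → 4; n=5 → 6; n=6 → 8; n=7 → 10.
Orbitals: 2 + 4 + 6 + 8 + 10 = 30. Including both spin states (m_s = ±1/2) gives 2 × 30 = 60 states.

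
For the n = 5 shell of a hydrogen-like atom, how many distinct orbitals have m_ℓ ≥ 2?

6

Go through ℓ = 0, …, 4 (the values permitted for n = 5).
The (ℓ, m_ℓ) pairs meeting m_ℓ ≥ 2 give: ℓ=2 → 1; ℓ=3 → 2; ℓ=4 → 3.
Total orbitals: 1 + 2 + 3 = 6.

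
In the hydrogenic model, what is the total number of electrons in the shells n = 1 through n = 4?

Shell n has n² orbitals: 1²=1 + 2²=4 + 3²=9 + 4²=16 = 30 orbitals.
Two spin states per orbital: 2 × 30 = 60 electrons.

60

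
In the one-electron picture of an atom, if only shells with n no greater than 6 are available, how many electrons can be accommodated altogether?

182

Total orbitals = 1² + 2² + 3² + 4² + 5² + 6² = 91. Doubling for spin gives 182 electrons.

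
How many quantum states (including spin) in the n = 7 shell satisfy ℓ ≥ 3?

Per ℓ-value: ℓ=3 → 7; ℓ=4 → 9; ℓ=5 → 11; ℓ=6 → 13.
Orbitals: 7 + 9 + 11 + 13 = 40. Each orbital carries two spin states, so 40 × 2 = 80 states.

80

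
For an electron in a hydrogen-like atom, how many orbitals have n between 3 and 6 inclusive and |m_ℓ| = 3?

12

Go shell by shell, enumerating (ℓ, m_ℓ) with |m_ℓ| = 3:
n=4 → 2; n=5 → 4; n=6 → 6.
Total orbitals: 2 + 4 + 6 = 12.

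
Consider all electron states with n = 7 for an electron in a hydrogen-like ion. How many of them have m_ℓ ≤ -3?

The n = 7 shell has ℓ = 0 through 6; check each.
Contributions: ℓ=3 → 1; ℓ=4 → 2; ℓ=5 → 3; ℓ=6 → 4.
Orbitals: 1 + 2 + 3 + 4 = 10. Each orbital carries two spin states, so 10 × 2 = 20 states.

20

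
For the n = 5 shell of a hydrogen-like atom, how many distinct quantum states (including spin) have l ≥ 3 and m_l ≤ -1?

14

The n = 5 shell has l = 0 through 4; check each.
Orbitals with l ≥ 3 and m_l ≤ -1, by l: l=3 → 3; l=4 → 4.
Orbitals: 3 + 4 = 7. Each orbital carries two spin states, so 7 × 2 = 14 states.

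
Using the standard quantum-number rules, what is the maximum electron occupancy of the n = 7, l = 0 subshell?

A subshell with l = 0 has 2l+1 = 1 orbital, each holding 2 electrons (spin ±1/2), so 1 × 2 = 2.

2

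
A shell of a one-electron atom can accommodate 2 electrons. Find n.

2n² = 2 ⇒ n² = 1 ⇒ n = 1.

n = 1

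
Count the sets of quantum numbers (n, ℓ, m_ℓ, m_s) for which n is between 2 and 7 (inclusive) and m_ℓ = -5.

6

Go shell by shell, enumerating (ℓ, m_ℓ) with m_ℓ = -5:
n=6 → 1; n=7 → 2.
Orbitals: 1 + 2 = 3. Including both spin states (m_s = ±1/2) gives 2 × 3 = 6 states.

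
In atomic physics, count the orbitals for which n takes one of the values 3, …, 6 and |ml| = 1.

28

Go shell by shell, enumerating (l, ml) with |ml| = 1:
n=3 → 4; n=4 → 6; n=5 → 8; n=6 → 10.
Total orbitals: 4 + 6 + 8 + 10 = 28.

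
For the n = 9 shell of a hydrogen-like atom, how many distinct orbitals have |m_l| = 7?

The n = 9 shell has l = 0 through 8; check each.
Contributions: l=7 → 2; l=8 → 2.
Total orbitals: 2 + 2 = 4.

4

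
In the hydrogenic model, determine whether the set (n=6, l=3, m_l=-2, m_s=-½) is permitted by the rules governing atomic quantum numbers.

Yes

n = 6 is a positive integer. l = 3 satisfies 0 ≤ l ≤ n−1 = 5. m_l = -2 lies in the range −l … +l (here −3 … 3). m_s = -1/2 is one of ±1/2.
All four constraints are satisfied.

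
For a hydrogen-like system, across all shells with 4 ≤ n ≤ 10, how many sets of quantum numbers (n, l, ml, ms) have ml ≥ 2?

For each n in the range, tally the orbitals obeying ml ≥ 2:
n=4 → 3; n=5 → 6; n=6 → 10; n=7 → 15; n=8 → 21; n=9 → 28; n=10 → 36.
Orbitals: 3 + 6 + 10 + 15 + 21 + 28 + 36 = 119. Including both spin states (ms = ±1/2) gives 2 × 119 = 238 states.

238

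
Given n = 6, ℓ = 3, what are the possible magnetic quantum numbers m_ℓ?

-3, -2, -1, 0, 1, 2, 3

m_ℓ takes every integer from −ℓ to +ℓ. With ℓ = 3 that gives the 7 values -3, -2, -1, 0, 1, 2, 3.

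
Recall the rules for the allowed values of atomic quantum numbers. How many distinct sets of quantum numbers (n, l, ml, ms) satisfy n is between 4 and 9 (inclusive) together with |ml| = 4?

Work shell by shell — for each n, count the (l, ml) pairs that satisfy |ml| = 4:
n=5 → 2; n=6 → 4; n=7 → 6; n=8 → 8; n=9 → 10.
Orbitals: 2 + 4 + 6 + 8 + 10 = 30. Including both spin states (ms = ±1/2) gives 2 × 30 = 60 states.

60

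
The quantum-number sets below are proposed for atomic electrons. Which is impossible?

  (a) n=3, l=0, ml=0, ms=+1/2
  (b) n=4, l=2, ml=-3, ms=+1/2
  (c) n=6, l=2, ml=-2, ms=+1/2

(b)

(b) has |ml| = 3 > l = 2, violating −l ≤ ml ≤ l.
The remaining sets (a), (c) satisfy all four rules.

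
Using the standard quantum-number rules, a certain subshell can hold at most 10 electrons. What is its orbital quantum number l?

2(2l+1) = 10 ⇒ 2l+1 = 5 ⇒ l = 2.

l = 2 (d)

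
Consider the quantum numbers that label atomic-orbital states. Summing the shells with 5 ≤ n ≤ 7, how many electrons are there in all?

Shell n has n² orbitals: 5²=25 + 6²=36 + 7²=49 = 110 orbitals.
Two spin states per orbital: 2 × 110 = 220 electrons.

220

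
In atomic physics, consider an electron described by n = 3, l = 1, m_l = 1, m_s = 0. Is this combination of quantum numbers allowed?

The spin quantum number for an electron can only be m_s = +1/2 or −1/2; m_s = 0 is not one of those.

No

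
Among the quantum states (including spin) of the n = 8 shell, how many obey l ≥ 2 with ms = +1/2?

For n = 8, l ranges over 0 … 7.
Per l-value: l=2 → 5; l=3 → 7; l=4 → 9; l=5 → 11; l=6 → 13; l=7 → 15.
Orbitals: 5 + 7 + 9 + 11 + 13 + 15 = 60. With ms fixed to a single value there is one state per orbital, giving 60 states.

60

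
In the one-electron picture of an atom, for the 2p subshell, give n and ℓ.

n = 2, ℓ = 1

The leading integer gives n = 2; the letter 'p' means ℓ = 1.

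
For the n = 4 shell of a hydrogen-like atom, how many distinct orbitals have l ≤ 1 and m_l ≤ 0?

3

For n = 4, l ranges over 0 … 3.
Orbitals with l ≤ 1 and m_l ≤ 0, by l: l=0 → 1; l=1 → 2.
Total orbitals: 1 + 2 = 3.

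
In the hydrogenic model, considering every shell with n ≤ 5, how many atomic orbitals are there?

Total orbitals = 1² + 2² + 3² + 4² + 5² = 55.

55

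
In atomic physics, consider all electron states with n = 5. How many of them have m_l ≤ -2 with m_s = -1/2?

6

With n = 5 the allowed l are 0, 1, …, 4.
Per l-value: l=2 → 1; l=3 → 2; l=4 → 3.
Orbitals: 1 + 2 + 3 = 6. With m_s fixed to a single value there is one state per orbital, giving 6 states.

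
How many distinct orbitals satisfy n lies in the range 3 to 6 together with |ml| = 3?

Per-shell orbital counts meeting the constraint:
n=4 → 2; n=5 → 4; n=6 → 6.
Total orbitals: 2 + 4 + 6 = 12.

12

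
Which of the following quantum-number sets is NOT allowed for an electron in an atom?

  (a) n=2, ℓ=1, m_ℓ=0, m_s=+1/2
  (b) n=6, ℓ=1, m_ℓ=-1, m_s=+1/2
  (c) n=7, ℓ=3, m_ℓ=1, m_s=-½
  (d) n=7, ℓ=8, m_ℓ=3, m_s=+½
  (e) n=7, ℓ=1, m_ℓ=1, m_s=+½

(d) has ℓ = 8 ≥ n = 7, violating 0 ≤ ℓ ≤ n−1.
The remaining sets (a), (b), (c), (e) satisfy all four rules.

(d)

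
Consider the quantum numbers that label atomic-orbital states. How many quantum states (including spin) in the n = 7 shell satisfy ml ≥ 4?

12

For n = 7, l ranges over 0 … 6.
Orbitals with ml ≥ 4, by l: l=4 → 1; l=5 → 2; l=6 → 3.
Orbitals: 1 + 2 + 3 = 6. Each orbital carries two spin states, so 6 × 2 = 12 states.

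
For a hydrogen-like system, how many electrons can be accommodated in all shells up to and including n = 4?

60

Total orbitals = 1² + 2² + 3² + 4² = 30. Doubling for spin gives 60 electrons.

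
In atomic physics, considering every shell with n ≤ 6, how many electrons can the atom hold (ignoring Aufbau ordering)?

182

Total orbitals = 1² + 2² + 3² + 4² + 5² + 6² = 91. Doubling for spin gives 182 electrons.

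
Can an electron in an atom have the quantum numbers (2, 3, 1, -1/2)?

No

The orbital quantum number must satisfy 0 ≤ l ≤ n−1. With n = 2 the allowed l values are 0, 1, so l = 3 is out of range.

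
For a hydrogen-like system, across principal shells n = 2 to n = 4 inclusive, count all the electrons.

58

Shell n has n² orbitals: 2²=4 + 3²=9 + 4²=16 = 29 orbitals.
Two spin states per orbital: 2 × 29 = 58 electrons.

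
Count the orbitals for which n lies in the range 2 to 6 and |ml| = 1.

Go shell by shell, enumerating (l, ml) with |ml| = 1:
n=2 → 2; n=3 → 4; n=4 → 6; n=5 → 8; n=6 → 10.
Total orbitals: 2 + 4 + 6 + 8 + 10 = 30.

30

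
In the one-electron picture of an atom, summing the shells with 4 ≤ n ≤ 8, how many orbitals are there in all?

Shell n has n² orbitals: 4²=16 + 5²=25 + 6²=36 + 7²=49 + 8²=64 = 190 orbitals.

190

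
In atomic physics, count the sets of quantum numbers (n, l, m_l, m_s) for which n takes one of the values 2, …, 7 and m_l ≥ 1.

Work shell by shell — for each n, count the (l, m_l) pairs that satisfy m_l ≥ 1:
n=2 → 1; n=3 → 3; n=4 → 6; n=5 → 10; n=6 → 15; n=7 → 21.
Orbitals: 1 + 3 + 6 + 10 + 15 + 21 = 56. Including both spin states (m_s = ±1/2) gives 2 × 56 = 112 states.

112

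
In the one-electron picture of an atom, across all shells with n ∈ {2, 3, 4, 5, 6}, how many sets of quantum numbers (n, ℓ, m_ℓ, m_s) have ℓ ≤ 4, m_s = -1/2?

Go shell by shell, enumerating (ℓ, m_ℓ) with ℓ ≤ 4:
n=2 → 4; n=3 → 9; n=4 → 16; n=5 → 25; n=6 → 25.
Orbitals: 4 + 9 + 16 + 25 + 25 = 79. With m_s fixed to -1/2 there is one state per orbital, so 79 states.

79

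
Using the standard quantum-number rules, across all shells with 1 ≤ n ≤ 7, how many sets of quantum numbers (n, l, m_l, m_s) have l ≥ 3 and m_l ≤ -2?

60

Treat each shell separately and count matching orbitals:
n=4 → 2; n=5 → 5; n=6 → 9; n=7 → 14.
Orbitals: 2 + 5 + 9 + 14 = 30. Including both spin states (m_s = ±1/2) gives 2 × 30 = 60 states.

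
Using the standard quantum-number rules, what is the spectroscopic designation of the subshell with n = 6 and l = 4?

6g

l = 4 corresponds to the letter 'g', so the subshell is 6g.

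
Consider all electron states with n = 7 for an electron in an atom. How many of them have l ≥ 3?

The (l, ml) pairs meeting l ≥ 3 give: l=3 → 7; l=4 → 9; l=5 → 11; l=6 → 13.
Orbitals: 7 + 9 + 11 + 13 = 40. Each orbital carries two spin states, so 40 × 2 = 80 states.

80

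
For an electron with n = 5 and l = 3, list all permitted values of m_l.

m_l takes every integer from −l to +l. With l = 3 that gives the 7 values -3, -2, -1, 0, 1, 2, 3.

-3, -2, -1, 0, 1, 2, 3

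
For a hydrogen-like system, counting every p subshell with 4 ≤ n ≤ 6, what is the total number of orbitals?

9

A p subshell (l = 1) exists for every n ≥ 2, so shells n = 4, 5, 6 each contribute one — 3 subshells.
Since each p subshell has 2·1+1 = 3 orbitals, the total is 3 × 3 = 9.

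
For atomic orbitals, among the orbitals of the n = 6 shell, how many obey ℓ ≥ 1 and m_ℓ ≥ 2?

10

Per ℓ-value: ℓ=2 → 1; ℓ=3 → 2; ℓ=4 → 3; ℓ=5 → 4.
Total orbitals: 1 + 2 + 3 + 4 = 10.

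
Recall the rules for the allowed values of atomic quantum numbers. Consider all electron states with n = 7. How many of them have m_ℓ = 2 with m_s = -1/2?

The n = 7 shell has ℓ = 0 through 6; check each.
The (ℓ, m_ℓ) pairs meeting m_ℓ = 2 give: ℓ=2 → 1; ℓ=3 → 1; ℓ=4 → 1; ℓ=5 → 1; ℓ=6 → 1.
Orbitals: 1 + 1 + 1 + 1 + 1 = 5. With m_s fixed to a single value there is one state per orbital, giving 5 states.

5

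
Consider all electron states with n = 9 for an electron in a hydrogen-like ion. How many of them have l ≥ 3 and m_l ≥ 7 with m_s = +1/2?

The (l, m_l) pairs meeting l ≥ 3 and m_l ≥ 7 give: l=7 → 1; l=8 → 2.
Orbitals: 1 + 2 = 3. With m_s fixed to a single value there is one state per orbital, giving 3 states.

3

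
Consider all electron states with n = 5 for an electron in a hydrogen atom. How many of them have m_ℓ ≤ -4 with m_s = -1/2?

The n = 5 shell has ℓ = 0 through 4; check each.
Orbitals with m_ℓ ≤ -4, by ℓ: ℓ=4 → 1.
Orbitals: 1. With m_s fixed to a single value there is one state per orbital, giving 1 state.

1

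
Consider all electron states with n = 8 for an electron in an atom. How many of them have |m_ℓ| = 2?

The n = 8 shell has ℓ = 0 through 7; check each.
Orbitals with |m_ℓ| = 2, by ℓ: ℓ=2 → 2; ℓ=3 → 2; ℓ=4 → 2; ℓ=5 → 2; ℓ=6 → 2; ℓ=7 → 2.
Orbitals: 2 + 2 + 2 + 2 + 2 + 2 = 12. Each orbital carries two spin states, so 12 × 2 = 24 states.

24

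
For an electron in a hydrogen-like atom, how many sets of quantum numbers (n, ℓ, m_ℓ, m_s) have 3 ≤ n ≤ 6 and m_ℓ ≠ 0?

Per-shell orbital counts meeting the constraint:
n=3 → 6; n=4 → 12; n=5 → 20; n=6 → 30.
Orbitals: 6 + 12 + 20 + 30 = 68. Including both spin states (m_s = ±1/2) gives 2 × 68 = 136 states.

136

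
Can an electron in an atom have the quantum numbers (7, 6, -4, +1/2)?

n = 7 is a positive integer. l = 6 satisfies 0 ≤ l ≤ n−1 = 6. m_l = -4 lies in the range −l … +l (here −6 … 6). m_s = +1/2 is one of ±1/2.
All four constraints are satisfied.

Valid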